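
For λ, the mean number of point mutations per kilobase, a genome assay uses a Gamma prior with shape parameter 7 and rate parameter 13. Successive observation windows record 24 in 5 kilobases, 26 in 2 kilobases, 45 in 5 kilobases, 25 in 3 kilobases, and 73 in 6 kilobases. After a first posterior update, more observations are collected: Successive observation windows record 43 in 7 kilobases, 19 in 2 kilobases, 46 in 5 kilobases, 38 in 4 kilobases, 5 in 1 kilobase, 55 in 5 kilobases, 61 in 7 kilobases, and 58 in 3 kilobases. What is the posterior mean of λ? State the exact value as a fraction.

525/68

Total count: 24 + 26 + 45 + 25 + 73 = 193.
Total exposure: 5 + 2 + 5 + 3 + 6 = 21 kilobases.
After the first batch: Gamma(7 + 193, 13 + 21) = Gamma(200, 34).
Total count: 43 + 19 + 46 + 38 + 5 + 55 + 61 + 58 = 325.
Total exposure: 7 + 2 + 5 + 4 + 1 + 5 + 7 + 3 = 34 kilobases.
After the second batch: Gamma(200 + 325, 34 + 34) = Gamma(525, 68).
Posterior mean = α'/β' = 525/68.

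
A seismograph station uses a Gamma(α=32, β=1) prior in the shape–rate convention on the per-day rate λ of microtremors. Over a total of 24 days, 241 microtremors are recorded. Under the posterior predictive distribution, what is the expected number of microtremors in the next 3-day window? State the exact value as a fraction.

Total count 241 over total exposure 24 days.
Conjugate update: add total count to the shape and total exposure to the rate, giving Gamma(273, 25).
Predictive mean over a 3-day window = T·E[λ|data] = 3·273/25 = 819/25.

819/25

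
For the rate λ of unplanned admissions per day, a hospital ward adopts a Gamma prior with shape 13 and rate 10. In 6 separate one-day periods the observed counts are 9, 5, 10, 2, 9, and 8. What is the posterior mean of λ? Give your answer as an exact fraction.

7/2

Total count: 9 + 5 + 10 + 2 + 9 + 8 = 43.
Total exposure: 6 days.
Gamma(α, β) with Poisson data over total exposure Σt gives posterior Gamma(α+Σx, β+Σt) = Gamma(56, 16).
Posterior mean = α'/β' = 56/16 = 7/2.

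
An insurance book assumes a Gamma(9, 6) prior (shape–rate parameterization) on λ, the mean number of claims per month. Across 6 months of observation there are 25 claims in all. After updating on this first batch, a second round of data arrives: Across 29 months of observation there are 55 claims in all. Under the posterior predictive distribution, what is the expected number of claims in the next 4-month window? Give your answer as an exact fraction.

Total count 25 over total exposure 6 months.
After the first batch: Gamma(9 + 25, 6 + 6) = Gamma(34, 12).
Total count 55 over total exposure 29 months.
After the second batch: Gamma(34 + 55, 12 + 29) = Gamma(89, 41).
Predictive mean over a 4-month window = T·E[λ|data] = 4·89/41 = 356/41.

356/41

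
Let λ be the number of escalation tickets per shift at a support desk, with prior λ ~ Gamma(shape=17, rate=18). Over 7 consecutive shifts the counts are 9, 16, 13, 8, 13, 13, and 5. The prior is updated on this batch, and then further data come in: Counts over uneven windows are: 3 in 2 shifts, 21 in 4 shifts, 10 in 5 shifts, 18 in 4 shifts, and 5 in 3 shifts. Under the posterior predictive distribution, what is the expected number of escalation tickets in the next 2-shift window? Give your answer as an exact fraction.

302/43

Total count: 9 + 16 + 13 + 8 + 13 + 13 + 5 = 77.
Total exposure: 7 shifts.
After the first batch: Gamma(17 + 77, 18 + 7) = Gamma(94, 25).
Total count: 3 + 21 + 10 + 18 + 5 = 57.
Total exposure: 2 + 4 + 5 + 4 + 3 = 18 shifts.
After the second batch: Gamma(94 + 57, 25 + 18) = Gamma(151, 43).
Predictive mean over a 2-shift window = T·E[λ|data] = 2·151/43 = 302/43.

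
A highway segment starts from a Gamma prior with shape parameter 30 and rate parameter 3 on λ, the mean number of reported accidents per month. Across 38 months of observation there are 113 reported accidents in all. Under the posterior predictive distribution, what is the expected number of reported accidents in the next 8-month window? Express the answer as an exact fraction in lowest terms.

Total count 113 over total exposure 38 months.
By Gamma–Poisson conjugacy, the posterior is Gamma(α + Σx, β + Σt) = Gamma(30 + 113, 3 + 38) = Gamma(143, 41).
Predictive mean over an 8-month window = T·E[λ|data] = 8·143/41 = 1144/41.

1144/41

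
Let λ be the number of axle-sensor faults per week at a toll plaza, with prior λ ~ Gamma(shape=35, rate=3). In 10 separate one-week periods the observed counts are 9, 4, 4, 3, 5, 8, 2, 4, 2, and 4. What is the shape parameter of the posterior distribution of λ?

Total count: 9 + 4 + 4 + 3 + 5 + 8 + 2 + 4 + 2 + 4 = 45.
Total exposure: 10 weeks.
Conjugate update: add total count to the shape and total exposure to the rate, giving Gamma(80, 13).

80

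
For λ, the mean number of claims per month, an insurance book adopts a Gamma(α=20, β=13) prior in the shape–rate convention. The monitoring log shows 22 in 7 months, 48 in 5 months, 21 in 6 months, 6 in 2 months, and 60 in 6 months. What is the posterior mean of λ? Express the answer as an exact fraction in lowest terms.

Total count: 22 + 48 + 21 + 6 + 60 = 157.
Total exposure: 7 + 5 + 6 + 2 + 6 = 26 months.
The Gamma prior is conjugate for the Poisson rate, so λ | data ~ Gamma(20+157, 13+26) = Gamma(177, 39).
Posterior mean = α'/β' = 177/39 = 59/13.

59/13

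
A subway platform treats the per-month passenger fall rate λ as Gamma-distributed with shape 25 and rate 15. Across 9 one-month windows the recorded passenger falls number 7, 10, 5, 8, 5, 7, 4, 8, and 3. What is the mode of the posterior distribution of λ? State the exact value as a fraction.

27/8

Total count: 7 + 10 + 5 + 8 + 5 + 7 + 4 + 8 + 3 = 57.
Total exposure: 9 months.
By Gamma–Poisson conjugacy, the posterior is Gamma(α + Σx, β + Σt) = Gamma(25 + 57, 15 + 9) = Gamma(82, 24).
Posterior mode = (α'−1)/β' = 81/24 = 27/8.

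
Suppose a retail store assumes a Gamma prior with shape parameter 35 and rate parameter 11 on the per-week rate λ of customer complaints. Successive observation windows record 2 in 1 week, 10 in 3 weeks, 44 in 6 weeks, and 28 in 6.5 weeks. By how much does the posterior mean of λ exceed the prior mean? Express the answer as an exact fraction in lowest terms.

Total count: 2 + 10 + 44 + 28 = 84.
Total exposure: 1 + 3 + 6 + 6.5 = 16.5 weeks.
The Gamma prior is conjugate for the Poisson rate, so λ | data ~ Gamma(35+84, 11+16.5) = Gamma(119, 55/2).
Posterior mean = 119/(55/2) = 238/55; prior mean = 35/11 = 35/11. Difference = 238/55 − 35/11 = 63/55.

63/55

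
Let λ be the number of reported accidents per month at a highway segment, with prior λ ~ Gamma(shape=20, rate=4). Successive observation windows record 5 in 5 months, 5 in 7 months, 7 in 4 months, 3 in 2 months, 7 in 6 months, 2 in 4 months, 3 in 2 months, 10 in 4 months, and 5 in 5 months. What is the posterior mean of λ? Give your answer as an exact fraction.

Total count: 5 + 5 + 7 + 3 + 7 + 2 + 3 + 10 + 5 = 47.
Total exposure: 5 + 7 + 4 + 2 + 6 + 4 + 2 + 4 + 5 = 39 months.
By Gamma–Poisson conjugacy, the posterior is Gamma(α + Σx, β + Σt) = Gamma(20 + 47, 4 + 39) = Gamma(67, 43).
Posterior mean = α'/β' = 67/43.

67/43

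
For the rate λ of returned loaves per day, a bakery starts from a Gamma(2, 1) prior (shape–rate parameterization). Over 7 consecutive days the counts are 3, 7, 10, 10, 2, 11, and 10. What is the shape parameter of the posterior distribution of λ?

Total count: 3 + 7 + 10 + 10 + 2 + 11 + 10 = 53.
Total exposure: 7 days.
Conjugate update: add total count to the shape and total exposure to the rate, giving Gamma(55, 8).

55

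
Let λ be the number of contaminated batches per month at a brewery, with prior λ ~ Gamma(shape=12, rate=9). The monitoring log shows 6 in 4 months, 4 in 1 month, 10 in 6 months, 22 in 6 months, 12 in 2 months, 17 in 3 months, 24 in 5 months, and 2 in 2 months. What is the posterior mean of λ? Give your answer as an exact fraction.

Total count: 6 + 4 + 10 + 22 + 12 + 17 + 24 + 2 = 97.
Total exposure: 4 + 1 + 6 + 6 + 2 + 3 + 5 + 2 = 29 months.
Posterior: α' = 12 + 97 = 109, β' = 9 + 29 = 38.
Posterior mean = α'/β' = 109/38.

109/38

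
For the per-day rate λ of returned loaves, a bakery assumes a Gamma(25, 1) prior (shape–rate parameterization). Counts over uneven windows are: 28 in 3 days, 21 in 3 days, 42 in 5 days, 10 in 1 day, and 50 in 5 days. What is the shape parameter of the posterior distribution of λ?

176

Total count: 28 + 21 + 42 + 10 + 50 = 151.
Total exposure: 3 + 3 + 5 + 1 + 5 = 17 days.
By Gamma–Poisson conjugacy, the posterior is Gamma(α + Σx, β + Σt) = Gamma(25 + 151, 1 + 17) = Gamma(176, 18).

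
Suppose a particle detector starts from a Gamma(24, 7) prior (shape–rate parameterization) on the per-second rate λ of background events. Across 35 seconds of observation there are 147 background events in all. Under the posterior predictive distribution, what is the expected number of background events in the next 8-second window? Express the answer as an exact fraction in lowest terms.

Total count 147 over total exposure 35 seconds.
The Gamma prior is conjugate for the Poisson rate, so λ | data ~ Gamma(24+147, 7+35) = Gamma(171, 42).
Predictive mean over an 8-second window = T·E[λ|data] = 8·171/42 = 228/7.

228/7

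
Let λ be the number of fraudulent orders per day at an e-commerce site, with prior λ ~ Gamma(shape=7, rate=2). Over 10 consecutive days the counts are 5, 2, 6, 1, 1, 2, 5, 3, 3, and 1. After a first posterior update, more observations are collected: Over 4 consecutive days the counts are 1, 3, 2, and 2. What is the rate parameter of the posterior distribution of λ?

16

Total count: 5 + 2 + 6 + 1 + 1 + 2 + 5 + 3 + 3 + 1 = 29.
Total exposure: 10 days.
After the first batch: Gamma(7 + 29, 2 + 10) = Gamma(36, 12).
Total count: 1 + 3 + 2 + 2 = 8.
Total exposure: 4 days.
After the second batch: Gamma(36 + 8, 12 + 4) = Gamma(44, 16).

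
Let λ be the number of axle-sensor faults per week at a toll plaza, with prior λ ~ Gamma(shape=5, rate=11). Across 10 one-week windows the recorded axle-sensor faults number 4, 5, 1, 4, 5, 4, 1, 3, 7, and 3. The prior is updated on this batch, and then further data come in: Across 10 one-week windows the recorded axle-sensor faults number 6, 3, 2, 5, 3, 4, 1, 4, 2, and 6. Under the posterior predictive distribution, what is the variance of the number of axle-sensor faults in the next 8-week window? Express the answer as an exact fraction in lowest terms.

24336/961

Total count: 4 + 5 + 1 + 4 + 5 + 4 + 1 + 3 + 7 + 3 = 37.
Total exposure: 10 weeks.
After the first batch: Gamma(5 + 37, 11 + 10) = Gamma(42, 21).
Total count: 6 + 3 + 2 + 5 + 3 + 4 + 1 + 4 + 2 + 6 = 36.
Total exposure: 10 weeks.
After the second batch: Gamma(42 + 36, 21 + 10) = Gamma(78, 31).
The posterior predictive for a window of length T is Negative Binomial with variance T·α'·(β'+T)/β'² = 8·78·39/961 = 24336/961.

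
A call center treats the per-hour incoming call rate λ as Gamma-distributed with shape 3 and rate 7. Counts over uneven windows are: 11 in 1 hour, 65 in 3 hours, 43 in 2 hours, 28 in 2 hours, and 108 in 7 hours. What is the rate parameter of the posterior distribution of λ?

22

Total count: 11 + 65 + 43 + 28 + 108 = 255.
Total exposure: 1 + 3 + 2 + 2 + 7 = 15 hours.
The Gamma prior is conjugate for the Poisson rate, so λ | data ~ Gamma(3+255, 7+15) = Gamma(258, 22).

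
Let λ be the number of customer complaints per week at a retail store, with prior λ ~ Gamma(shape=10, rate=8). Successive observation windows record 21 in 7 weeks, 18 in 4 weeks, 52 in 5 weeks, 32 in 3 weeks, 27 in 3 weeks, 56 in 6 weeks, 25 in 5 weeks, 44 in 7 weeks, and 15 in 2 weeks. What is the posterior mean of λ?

6

Total count: 21 + 18 + 52 + 32 + 27 + 56 + 25 + 44 + 15 = 290.
Total exposure: 7 + 4 + 5 + 3 + 3 + 6 + 5 + 7 + 2 = 42 weeks.
Posterior: α' = 10 + 290 = 300, β' = 8 + 42 = 50.
Posterior mean = α'/β' = 300/50 = 6.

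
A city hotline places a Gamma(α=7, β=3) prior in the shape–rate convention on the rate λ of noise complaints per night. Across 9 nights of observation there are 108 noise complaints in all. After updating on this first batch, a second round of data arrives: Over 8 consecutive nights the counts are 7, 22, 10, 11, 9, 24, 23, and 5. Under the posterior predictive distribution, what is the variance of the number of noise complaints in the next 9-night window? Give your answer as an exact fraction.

29493/200

Total count 108 over total exposure 9 nights.
After the first batch: Gamma(7 + 108, 3 + 9) = Gamma(115, 12).
Total count: 7 + 22 + 10 + 11 + 9 + 24 + 23 + 5 = 111.
Total exposure: 8 nights.
After the second batch: Gamma(115 + 111, 12 + 8) = Gamma(226, 20).
The posterior predictive for a window of length T is Negative Binomial with variance T·α'·(β'+T)/β'² = 9·226·29/400 = 29493/200.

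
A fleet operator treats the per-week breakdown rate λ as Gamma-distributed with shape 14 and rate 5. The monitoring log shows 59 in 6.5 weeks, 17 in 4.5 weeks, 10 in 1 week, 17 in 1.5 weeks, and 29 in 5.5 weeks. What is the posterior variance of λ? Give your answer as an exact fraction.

73/288

Total count: 59 + 17 + 10 + 17 + 29 = 132.
Total exposure: 6.5 + 4.5 + 1 + 1.5 + 5.5 = 19 weeks.
The Gamma prior is conjugate for the Poisson rate, so λ | data ~ Gamma(14+132, 5+19) = Gamma(146, 24).
Posterior variance = α'/β'² = 146/576 = 73/288.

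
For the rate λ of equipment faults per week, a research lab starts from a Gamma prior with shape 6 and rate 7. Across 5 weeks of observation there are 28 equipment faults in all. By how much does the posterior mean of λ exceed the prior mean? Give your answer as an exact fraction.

83/42

Total count 28 over total exposure 5 weeks.
The Gamma prior is conjugate for the Poisson rate, so λ | data ~ Gamma(6+28, 7+5) = Gamma(34, 12).
Posterior mean = 34/12 = 17/6; prior mean = 6/7 = 6/7. Difference = 17/6 − 6/7 = 83/42.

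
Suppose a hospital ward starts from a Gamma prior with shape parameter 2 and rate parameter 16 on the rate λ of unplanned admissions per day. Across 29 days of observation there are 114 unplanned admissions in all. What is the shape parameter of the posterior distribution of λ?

Total count 114 over total exposure 29 days.
By Gamma–Poisson conjugacy, the posterior is Gamma(α + Σx, β + Σt) = Gamma(2 + 114, 16 + 29) = Gamma(116, 45).

116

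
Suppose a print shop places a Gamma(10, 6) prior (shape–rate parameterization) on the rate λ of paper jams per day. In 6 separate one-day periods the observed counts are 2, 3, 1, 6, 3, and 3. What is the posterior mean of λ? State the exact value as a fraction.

Total count: 2 + 3 + 1 + 6 + 3 + 3 = 18.
Total exposure: 6 days.
Posterior: α' = 10 + 18 = 28, β' = 6 + 6 = 12.
Posterior mean = α'/β' = 28/12 = 7/3.

7/3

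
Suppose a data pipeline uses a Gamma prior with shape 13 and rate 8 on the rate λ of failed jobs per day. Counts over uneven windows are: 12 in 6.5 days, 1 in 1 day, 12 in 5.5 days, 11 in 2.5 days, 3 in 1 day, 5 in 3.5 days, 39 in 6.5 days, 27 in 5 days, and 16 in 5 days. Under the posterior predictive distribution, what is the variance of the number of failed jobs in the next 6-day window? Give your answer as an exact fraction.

Total count: 12 + 1 + 12 + 11 + 3 + 5 + 39 + 27 + 16 = 126.
Total exposure: 6.5 + 1 + 5.5 + 2.5 + 1 + 3.5 + 6.5 + 5 + 5 = 36.5 days.
Conjugate update: add total count to the shape and total exposure to the rate, giving Gamma(139, 89/2).
The posterior predictive for a window of length T is Negative Binomial with variance T·α'·(β'+T)/β'² = 6·139·(101/2)/(7921/4) = 168468/7921.

168468/7921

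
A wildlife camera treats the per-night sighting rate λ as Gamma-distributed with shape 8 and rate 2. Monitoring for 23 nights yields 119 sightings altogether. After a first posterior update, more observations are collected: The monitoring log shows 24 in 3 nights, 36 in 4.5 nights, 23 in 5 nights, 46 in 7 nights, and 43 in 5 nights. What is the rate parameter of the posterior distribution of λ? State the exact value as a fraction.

99/2

Total count 119 over total exposure 23 nights.
After the first batch: Gamma(8 + 119, 2 + 23) = Gamma(127, 25).
Total count: 24 + 36 + 23 + 46 + 43 = 172.
Total exposure: 3 + 4.5 + 5 + 7 + 5 = 24.5 nights.
After the second batch: Gamma(127 + 172, 25 + 24.5) = Gamma(299, 99/2).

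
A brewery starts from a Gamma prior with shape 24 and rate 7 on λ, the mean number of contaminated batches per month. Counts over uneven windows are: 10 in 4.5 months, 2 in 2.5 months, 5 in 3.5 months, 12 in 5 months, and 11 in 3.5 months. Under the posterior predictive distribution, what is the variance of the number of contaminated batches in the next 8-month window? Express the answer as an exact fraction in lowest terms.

4352/169

Total count: 10 + 2 + 5 + 12 + 11 = 40.
Total exposure: 4.5 + 2.5 + 3.5 + 5 + 3.5 = 19 months.
By Gamma–Poisson conjugacy, the posterior is Gamma(α + Σx, β + Σt) = Gamma(24 + 40, 7 + 19) = Gamma(64, 26).
The posterior predictive for a window of length T is Negative Binomial with variance T·α'·(β'+T)/β'² = 8·64·34/676 = 4352/169.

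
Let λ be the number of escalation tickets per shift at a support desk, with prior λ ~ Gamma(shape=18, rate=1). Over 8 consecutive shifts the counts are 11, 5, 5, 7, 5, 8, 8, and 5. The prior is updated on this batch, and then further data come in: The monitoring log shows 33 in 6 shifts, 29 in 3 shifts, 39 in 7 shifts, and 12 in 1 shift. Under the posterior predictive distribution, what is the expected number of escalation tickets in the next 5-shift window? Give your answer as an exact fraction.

Total count: 11 + 5 + 5 + 7 + 5 + 8 + 8 + 5 = 54.
Total exposure: 8 shifts.
After the first batch: Gamma(18 + 54, 1 + 8) = Gamma(72, 9).
Total count: 33 + 29 + 39 + 12 = 113.
Total exposure: 6 + 3 + 7 + 1 = 17 shifts.
After the second batch: Gamma(72 + 113, 9 + 17) = Gamma(185, 26).
Predictive mean over a 5-shift window = T·E[λ|data] = 5·185/26 = 925/26.

925/26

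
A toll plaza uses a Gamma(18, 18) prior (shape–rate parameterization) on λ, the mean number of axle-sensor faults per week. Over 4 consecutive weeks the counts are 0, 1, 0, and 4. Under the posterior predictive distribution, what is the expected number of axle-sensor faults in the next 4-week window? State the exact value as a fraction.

Total count: 0 + 1 + 0 + 4 = 5.
Total exposure: 4 weeks.
Gamma(α, β) with Poisson data over total exposure Σt gives posterior Gamma(α+Σx, β+Σt) = Gamma(23, 22).
Predictive mean over a 4-week window = T·E[λ|data] = 4·23/22 = 46/11.

46/11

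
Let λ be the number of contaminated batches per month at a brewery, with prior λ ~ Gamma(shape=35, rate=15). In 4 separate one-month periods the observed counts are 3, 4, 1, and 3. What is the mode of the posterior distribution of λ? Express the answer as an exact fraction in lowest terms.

45/19

Total count: 3 + 4 + 1 + 3 = 11.
Total exposure: 4 months.
The Gamma prior is conjugate for the Poisson rate, so λ | data ~ Gamma(35+11, 15+4) = Gamma(46, 19).
Posterior mode = (α'−1)/β' = 45/19.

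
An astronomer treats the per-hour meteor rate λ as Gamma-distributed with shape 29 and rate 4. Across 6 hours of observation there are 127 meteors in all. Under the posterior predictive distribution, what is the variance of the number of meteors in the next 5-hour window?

Total count 127 over total exposure 6 hours.
By Gamma–Poisson conjugacy, the posterior is Gamma(α + Σx, β + Σt) = Gamma(29 + 127, 4 + 6) = Gamma(156, 10).
The posterior predictive for a window of length T is Negative Binomial with variance T·α'·(β'+T)/β'² = 5·156·15/100 = 117.

117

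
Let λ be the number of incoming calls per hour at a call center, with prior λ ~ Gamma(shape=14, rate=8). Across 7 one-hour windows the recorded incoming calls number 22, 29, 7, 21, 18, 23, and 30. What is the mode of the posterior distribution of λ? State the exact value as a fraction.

163/15

Total count: 22 + 29 + 7 + 21 + 18 + 23 + 30 = 150.
Total exposure: 7 hours.
Gamma(α, β) with Poisson data over total exposure Σt gives posterior Gamma(α+Σx, β+Σt) = Gamma(164, 15).
Posterior mode = (α'−1)/β' = 163/15.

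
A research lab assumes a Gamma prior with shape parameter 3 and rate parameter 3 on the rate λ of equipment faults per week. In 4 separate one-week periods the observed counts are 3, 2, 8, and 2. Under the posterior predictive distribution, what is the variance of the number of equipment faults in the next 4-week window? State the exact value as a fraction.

Total count: 3 + 2 + 8 + 2 = 15.
Total exposure: 4 weeks.
Posterior: α' = 3 + 15 = 18, β' = 3 + 4 = 7.
The posterior predictive for a window of length T is Negative Binomial with variance T·α'·(β'+T)/β'² = 4·18·11/49 = 792/49.

792/49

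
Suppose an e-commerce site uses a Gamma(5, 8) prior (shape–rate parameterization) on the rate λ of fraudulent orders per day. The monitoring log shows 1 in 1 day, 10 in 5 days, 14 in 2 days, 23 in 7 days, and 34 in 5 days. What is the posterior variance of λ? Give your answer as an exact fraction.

Total count: 1 + 10 + 14 + 23 + 34 = 82.
Total exposure: 1 + 5 + 2 + 7 + 5 = 20 days.
Gamma(α, β) with Poisson data over total exposure Σt gives posterior Gamma(α+Σx, β+Σt) = Gamma(87, 28).
Posterior variance = α'/β'² = 87/784.

87/784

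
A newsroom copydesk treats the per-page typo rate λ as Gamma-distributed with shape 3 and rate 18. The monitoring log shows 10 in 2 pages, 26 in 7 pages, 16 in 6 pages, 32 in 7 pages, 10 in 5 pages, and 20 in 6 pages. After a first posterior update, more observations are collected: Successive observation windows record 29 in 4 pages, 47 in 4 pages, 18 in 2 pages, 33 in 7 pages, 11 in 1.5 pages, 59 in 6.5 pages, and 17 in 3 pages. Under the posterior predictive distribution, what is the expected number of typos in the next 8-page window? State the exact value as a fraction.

Total count: 10 + 26 + 16 + 32 + 10 + 20 = 114.
Total exposure: 2 + 7 + 6 + 7 + 5 + 6 = 33 pages.
After the first batch: Gamma(3 + 114, 18 + 33) = Gamma(117, 51).
Total count: 29 + 47 + 18 + 33 + 11 + 59 + 17 = 214.
Total exposure: 4 + 4 + 2 + 7 + 1.5 + 6.5 + 3 = 28 pages.
After the second batch: Gamma(117 + 214, 51 + 28) = Gamma(331, 79).
Predictive mean over an 8-page window = T·E[λ|data] = 8·331/79 = 2648/79.

2648/79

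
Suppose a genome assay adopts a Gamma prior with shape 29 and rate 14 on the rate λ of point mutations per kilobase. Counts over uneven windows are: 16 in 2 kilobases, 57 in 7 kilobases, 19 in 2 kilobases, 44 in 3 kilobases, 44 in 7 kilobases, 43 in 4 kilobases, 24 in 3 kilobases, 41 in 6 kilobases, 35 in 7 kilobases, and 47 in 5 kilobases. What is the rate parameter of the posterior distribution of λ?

Total count: 16 + 57 + 19 + 44 + 44 + 43 + 24 + 41 + 35 + 47 = 370.
Total exposure: 2 + 7 + 2 + 3 + 7 + 4 + 3 + 6 + 7 + 5 = 46 kilobases.
The Gamma prior is conjugate for the Poisson rate, so λ | data ~ Gamma(29+370, 14+46) = Gamma(399, 60).

60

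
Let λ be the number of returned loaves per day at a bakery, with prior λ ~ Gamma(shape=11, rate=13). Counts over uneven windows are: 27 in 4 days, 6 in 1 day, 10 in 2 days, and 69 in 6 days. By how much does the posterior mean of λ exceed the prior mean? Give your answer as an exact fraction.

Total count: 27 + 6 + 10 + 69 = 112.
Total exposure: 4 + 1 + 2 + 6 = 13 days.
Conjugate update: add total count to the shape and total exposure to the rate, giving Gamma(123, 26).
Posterior mean = 123/26 = 123/26; prior mean = 11/13 = 11/13. Difference = 123/26 − 11/13 = 101/26.

101/26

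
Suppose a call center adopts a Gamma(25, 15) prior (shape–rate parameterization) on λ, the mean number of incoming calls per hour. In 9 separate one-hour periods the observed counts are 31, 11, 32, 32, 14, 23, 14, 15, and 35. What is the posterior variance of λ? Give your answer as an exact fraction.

Total count: 31 + 11 + 32 + 32 + 14 + 23 + 14 + 15 + 35 = 207.
Total exposure: 9 hours.
By Gamma–Poisson conjugacy, the posterior is Gamma(α + Σx, β + Σt) = Gamma(25 + 207, 15 + 9) = Gamma(232, 24).
Posterior variance = α'/β'² = 232/576 = 29/72.

29/72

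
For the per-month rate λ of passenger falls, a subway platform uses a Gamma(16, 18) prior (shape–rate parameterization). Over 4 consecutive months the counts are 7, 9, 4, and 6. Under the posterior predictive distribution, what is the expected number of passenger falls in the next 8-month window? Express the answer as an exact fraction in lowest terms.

Total count: 7 + 9 + 4 + 6 = 26.
Total exposure: 4 months.
The Gamma prior is conjugate for the Poisson rate, so λ | data ~ Gamma(16+26, 18+4) = Gamma(42, 22).
Predictive mean over an 8-month window = T·E[λ|data] = 8·42/22 = 168/11.

168/11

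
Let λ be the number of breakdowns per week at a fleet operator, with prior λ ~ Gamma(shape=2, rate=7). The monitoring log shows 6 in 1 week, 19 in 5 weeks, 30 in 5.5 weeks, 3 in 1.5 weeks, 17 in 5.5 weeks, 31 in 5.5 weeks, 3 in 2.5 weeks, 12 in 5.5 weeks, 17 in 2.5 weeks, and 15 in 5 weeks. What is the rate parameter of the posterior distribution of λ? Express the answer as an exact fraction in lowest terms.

Total count: 6 + 19 + 30 + 3 + 17 + 31 + 3 + 12 + 17 + 15 = 153.
Total exposure: 1 + 5 + 5.5 + 1.5 + 5.5 + 5.5 + 2.5 + 5.5 + 2.5 + 5 = 39.5 weeks.
Posterior: α' = 2 + 153 = 155, β' = 7 + 39.5 = 93/2.

93/2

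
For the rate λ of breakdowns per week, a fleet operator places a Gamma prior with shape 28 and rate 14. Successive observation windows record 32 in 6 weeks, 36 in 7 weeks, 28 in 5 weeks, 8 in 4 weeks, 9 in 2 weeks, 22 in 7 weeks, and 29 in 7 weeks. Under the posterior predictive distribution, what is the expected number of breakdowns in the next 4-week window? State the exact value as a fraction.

Total count: 32 + 36 + 28 + 8 + 9 + 22 + 29 = 164.
Total exposure: 6 + 7 + 5 + 4 + 2 + 7 + 7 = 38 weeks.
By Gamma–Poisson conjugacy, the posterior is Gamma(α + Σx, β + Σt) = Gamma(28 + 164, 14 + 38) = Gamma(192, 52).
Predictive mean over a 4-week window = T·E[λ|data] = 4·192/52 = 192/13.

192/13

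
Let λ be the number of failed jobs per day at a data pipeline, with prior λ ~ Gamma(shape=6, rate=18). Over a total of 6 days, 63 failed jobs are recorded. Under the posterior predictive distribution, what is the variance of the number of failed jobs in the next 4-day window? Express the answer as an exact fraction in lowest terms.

161/12

Total count 63 over total exposure 6 days.
The Gamma prior is conjugate for the Poisson rate, so λ | data ~ Gamma(6+63, 18+6) = Gamma(69, 24).
The posterior predictive for a window of length T is Negative Binomial with variance T·α'·(β'+T)/β'² = 4·69·28/576 = 161/12.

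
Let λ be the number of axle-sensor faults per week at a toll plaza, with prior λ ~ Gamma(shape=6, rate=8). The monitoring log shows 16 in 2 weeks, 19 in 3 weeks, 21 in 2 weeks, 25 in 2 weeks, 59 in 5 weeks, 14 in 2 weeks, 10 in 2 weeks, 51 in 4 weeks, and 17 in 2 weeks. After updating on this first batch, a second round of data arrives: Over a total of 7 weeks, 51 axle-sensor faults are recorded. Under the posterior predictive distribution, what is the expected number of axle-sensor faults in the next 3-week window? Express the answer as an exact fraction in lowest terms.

289/13

Total count: 16 + 19 + 21 + 25 + 59 + 14 + 10 + 51 + 17 = 232.
Total exposure: 2 + 3 + 2 + 2 + 5 + 2 + 2 + 4 + 2 = 24 weeks.
After the first batch: Gamma(6 + 232, 8 + 24) = Gamma(238, 32).
Total count 51 over total exposure 7 weeks.
After the second batch: Gamma(238 + 51, 32 + 7) = Gamma(289, 39).
Predictive mean over a 3-week window = T·E[λ|data] = 3·289/39 = 289/13.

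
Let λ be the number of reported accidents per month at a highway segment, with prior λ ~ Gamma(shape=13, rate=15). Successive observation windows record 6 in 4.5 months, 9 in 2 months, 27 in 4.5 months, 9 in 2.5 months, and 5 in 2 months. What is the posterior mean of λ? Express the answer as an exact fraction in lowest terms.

138/61

Total count: 6 + 9 + 27 + 9 + 5 = 56.
Total exposure: 4.5 + 2 + 4.5 + 2.5 + 2 = 15.5 months.
Conjugate update: add total count to the shape and total exposure to the rate, giving Gamma(69, 61/2).
Posterior mean = α'/β' = 69/(61/2) = 138/61.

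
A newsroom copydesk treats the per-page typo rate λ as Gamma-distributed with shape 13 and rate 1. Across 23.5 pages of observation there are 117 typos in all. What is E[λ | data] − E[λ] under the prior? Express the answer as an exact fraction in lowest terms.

Total count 117 over total exposure 23.5 pages.
Posterior: α' = 13 + 117 = 130, β' = 1 + 23.5 = 49/2.
Posterior mean = 130/(49/2) = 260/49; prior mean = 13/1 = 13. Difference = 260/49 − 13 = -377/49.

-377/49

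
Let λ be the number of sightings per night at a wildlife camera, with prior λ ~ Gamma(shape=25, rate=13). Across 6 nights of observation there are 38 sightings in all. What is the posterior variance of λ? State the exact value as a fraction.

63/361

Total count 38 over total exposure 6 nights.
Posterior: α' = 25 + 38 = 63, β' = 13 + 6 = 19.
Posterior variance = α'/β'² = 63/361.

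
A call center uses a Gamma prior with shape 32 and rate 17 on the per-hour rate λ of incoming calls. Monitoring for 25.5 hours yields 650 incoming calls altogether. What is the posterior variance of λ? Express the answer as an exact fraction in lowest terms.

Total count 650 over total exposure 25.5 hours.
Conjugate update: add total count to the shape and total exposure to the rate, giving Gamma(682, 85/2).
Posterior variance = α'/β'² = 682/(7225/4) = 2728/7225.

2728/7225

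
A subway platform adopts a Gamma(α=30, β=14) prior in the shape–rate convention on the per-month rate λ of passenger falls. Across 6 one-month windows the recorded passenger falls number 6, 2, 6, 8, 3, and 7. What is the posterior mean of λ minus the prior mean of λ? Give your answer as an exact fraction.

Total count: 6 + 2 + 6 + 8 + 3 + 7 = 32.
Total exposure: 6 months.
Gamma(α, β) with Poisson data over total exposure Σt gives posterior Gamma(α+Σx, β+Σt) = Gamma(62, 20).
Posterior mean = 62/20 = 31/10; prior mean = 30/14 = 15/7. Difference = 31/10 − 15/7 = 67/70.

67/70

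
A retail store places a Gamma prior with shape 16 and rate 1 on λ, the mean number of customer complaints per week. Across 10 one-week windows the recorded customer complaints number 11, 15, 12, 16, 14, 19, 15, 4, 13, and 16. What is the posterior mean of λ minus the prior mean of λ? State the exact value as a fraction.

-25/11

Total count: 11 + 15 + 12 + 16 + 14 + 19 + 15 + 4 + 13 + 16 = 135.
Total exposure: 10 weeks.
Posterior: α' = 16 + 135 = 151, β' = 1 + 10 = 11.
Posterior mean = 151/11 = 151/11; prior mean = 16/1 = 16. Difference = 151/11 − 16 = -25/11.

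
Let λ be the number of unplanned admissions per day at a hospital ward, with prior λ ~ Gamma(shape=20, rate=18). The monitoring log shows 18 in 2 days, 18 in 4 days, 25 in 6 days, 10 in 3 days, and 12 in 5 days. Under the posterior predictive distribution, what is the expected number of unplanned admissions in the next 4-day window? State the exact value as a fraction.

206/19

Total count: 18 + 18 + 25 + 10 + 12 = 83.
Total exposure: 2 + 4 + 6 + 3 + 5 = 20 days.
Gamma(α, β) with Poisson data over total exposure Σt gives posterior Gamma(α+Σx, β+Σt) = Gamma(103, 38).
Predictive mean over a 4-day window = T·E[λ|data] = 4·103/38 = 206/19.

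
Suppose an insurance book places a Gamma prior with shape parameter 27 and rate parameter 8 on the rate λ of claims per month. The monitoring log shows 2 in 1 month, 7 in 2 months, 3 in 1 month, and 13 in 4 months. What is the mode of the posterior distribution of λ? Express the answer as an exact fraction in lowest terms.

Total count: 2 + 7 + 3 + 13 = 25.
Total exposure: 1 + 2 + 1 + 4 = 8 months.
By Gamma–Poisson conjugacy, the posterior is Gamma(α + Σx, β + Σt) = Gamma(27 + 25, 8 + 8) = Gamma(52, 16).
Posterior mode = (α'−1)/β' = 51/16.

51/16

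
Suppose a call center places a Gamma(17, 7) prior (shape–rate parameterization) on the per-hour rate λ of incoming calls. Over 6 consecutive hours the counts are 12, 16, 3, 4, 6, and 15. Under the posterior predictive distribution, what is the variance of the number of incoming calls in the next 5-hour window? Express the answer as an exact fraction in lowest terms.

6570/169

Total count: 12 + 16 + 3 + 4 + 6 + 15 = 56.
Total exposure: 6 hours.
Conjugate update: add total count to the shape and total exposure to the rate, giving Gamma(73, 13).
The posterior predictive for a window of length T is Negative Binomial with variance T·α'·(β'+T)/β'² = 5·73·18/169 = 6570/169.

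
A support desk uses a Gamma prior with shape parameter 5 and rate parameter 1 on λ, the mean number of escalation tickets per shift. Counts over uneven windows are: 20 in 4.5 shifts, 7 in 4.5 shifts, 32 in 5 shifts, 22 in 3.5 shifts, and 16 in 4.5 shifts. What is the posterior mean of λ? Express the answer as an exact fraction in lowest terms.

102/23

Total count: 20 + 7 + 32 + 22 + 16 = 97.
Total exposure: 4.5 + 4.5 + 5 + 3.5 + 4.5 = 22 shifts.
Conjugate update: add total count to the shape and total exposure to the rate, giving Gamma(102, 23).
Posterior mean = α'/β' = 102/23.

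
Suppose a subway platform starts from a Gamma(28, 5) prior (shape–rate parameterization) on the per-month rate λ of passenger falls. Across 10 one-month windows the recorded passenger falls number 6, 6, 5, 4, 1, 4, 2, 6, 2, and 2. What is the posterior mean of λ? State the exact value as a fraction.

22/5

Total count: 6 + 6 + 5 + 4 + 1 + 4 + 2 + 6 + 2 + 2 = 38.
Total exposure: 10 months.
The Gamma prior is conjugate for the Poisson rate, so λ | data ~ Gamma(28+38, 5+10) = Gamma(66, 15).
Posterior mean = α'/β' = 66/15 = 22/5.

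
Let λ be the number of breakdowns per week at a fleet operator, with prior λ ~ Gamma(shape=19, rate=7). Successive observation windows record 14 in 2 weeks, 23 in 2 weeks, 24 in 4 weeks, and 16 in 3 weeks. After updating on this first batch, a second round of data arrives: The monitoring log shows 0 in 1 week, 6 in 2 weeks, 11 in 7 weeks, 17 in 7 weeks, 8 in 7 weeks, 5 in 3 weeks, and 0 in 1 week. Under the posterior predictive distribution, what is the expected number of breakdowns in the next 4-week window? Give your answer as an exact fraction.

286/23

Total count: 14 + 23 + 24 + 16 = 77.
Total exposure: 2 + 2 + 4 + 3 = 11 weeks.
After the first batch: Gamma(19 + 77, 7 + 11) = Gamma(96, 18).
Total count: 0 + 6 + 11 + 17 + 8 + 5 + 0 = 47.
Total exposure: 1 + 2 + 7 + 7 + 7 + 3 + 1 = 28 weeks.
After the second batch: Gamma(96 + 47, 18 + 28) = Gamma(143, 46).
Predictive mean over a 4-week window = T·E[λ|data] = 4·143/46 = 286/23.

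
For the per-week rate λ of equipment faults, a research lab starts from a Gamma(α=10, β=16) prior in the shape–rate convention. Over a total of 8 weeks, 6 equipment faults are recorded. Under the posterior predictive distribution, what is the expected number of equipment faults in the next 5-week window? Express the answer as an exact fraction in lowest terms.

Total count 6 over total exposure 8 weeks.
Posterior: α' = 10 + 6 = 16, β' = 16 + 8 = 24.
Predictive mean over a 5-week window = T·E[λ|data] = 5·16/24 = 10/3.

10/3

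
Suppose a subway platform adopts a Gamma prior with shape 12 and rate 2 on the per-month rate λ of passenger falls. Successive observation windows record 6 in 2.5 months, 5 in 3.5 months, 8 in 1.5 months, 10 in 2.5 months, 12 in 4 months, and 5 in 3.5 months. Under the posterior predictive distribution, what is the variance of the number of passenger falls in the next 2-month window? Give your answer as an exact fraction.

Total count: 6 + 5 + 8 + 10 + 12 + 5 = 46.
Total exposure: 2.5 + 3.5 + 1.5 + 2.5 + 4 + 3.5 = 17.5 months.
By Gamma–Poisson conjugacy, the posterior is Gamma(α + Σx, β + Σt) = Gamma(12 + 46, 2 + 17.5) = Gamma(58, 39/2).
The posterior predictive for a window of length T is Negative Binomial with variance T·α'·(β'+T)/β'² = 2·58·(43/2)/(1521/4) = 9976/1521.

9976/1521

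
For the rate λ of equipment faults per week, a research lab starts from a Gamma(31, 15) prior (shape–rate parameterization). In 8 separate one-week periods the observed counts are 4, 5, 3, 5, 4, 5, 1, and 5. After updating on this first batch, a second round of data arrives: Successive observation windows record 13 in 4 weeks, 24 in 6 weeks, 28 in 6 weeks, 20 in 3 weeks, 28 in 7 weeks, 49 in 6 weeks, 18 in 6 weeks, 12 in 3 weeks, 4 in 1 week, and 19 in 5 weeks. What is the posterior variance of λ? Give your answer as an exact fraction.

139/2450

Total count: 4 + 5 + 3 + 5 + 4 + 5 + 1 + 5 = 32.
Total exposure: 8 weeks.
After the first batch: Gamma(31 + 32, 15 + 8) = Gamma(63, 23).
Total count: 13 + 24 + 28 + 20 + 28 + 49 + 18 + 12 + 4 + 19 = 215.
Total exposure: 4 + 6 + 6 + 3 + 7 + 6 + 6 + 3 + 1 + 5 = 47 weeks.
After the second batch: Gamma(63 + 215, 23 + 47) = Gamma(278, 70).
Posterior variance = α'/β'² = 278/4900 = 139/2450.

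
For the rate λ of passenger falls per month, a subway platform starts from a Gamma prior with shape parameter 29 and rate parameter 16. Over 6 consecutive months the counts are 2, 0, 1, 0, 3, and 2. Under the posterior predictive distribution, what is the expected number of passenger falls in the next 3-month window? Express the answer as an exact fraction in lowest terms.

111/22

Total count: 2 + 0 + 1 + 0 + 3 + 2 = 8.
Total exposure: 6 months.
Conjugate update: add total count to the shape and total exposure to the rate, giving Gamma(37, 22).
Predictive mean over a 3-month window = T·E[λ|data] = 3·37/22 = 111/22.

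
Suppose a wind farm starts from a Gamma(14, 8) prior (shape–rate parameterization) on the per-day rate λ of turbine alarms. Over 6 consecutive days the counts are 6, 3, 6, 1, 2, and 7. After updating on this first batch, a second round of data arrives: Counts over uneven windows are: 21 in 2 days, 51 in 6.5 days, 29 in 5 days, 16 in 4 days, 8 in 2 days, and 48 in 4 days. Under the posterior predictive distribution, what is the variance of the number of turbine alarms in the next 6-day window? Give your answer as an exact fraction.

24592/625

Total count: 6 + 3 + 6 + 1 + 2 + 7 = 25.
Total exposure: 6 days.
After the first batch: Gamma(14 + 25, 8 + 6) = Gamma(39, 14).
Total count: 21 + 51 + 29 + 16 + 8 + 48 = 173.
Total exposure: 2 + 6.5 + 5 + 4 + 2 + 4 = 23.5 days.
After the second batch: Gamma(39 + 173, 14 + 23.5) = Gamma(212, 75/2).
The posterior predictive for a window of length T is Negative Binomial with variance T·α'·(β'+T)/β'² = 6·212·(87/2)/(5625/4) = 24592/625.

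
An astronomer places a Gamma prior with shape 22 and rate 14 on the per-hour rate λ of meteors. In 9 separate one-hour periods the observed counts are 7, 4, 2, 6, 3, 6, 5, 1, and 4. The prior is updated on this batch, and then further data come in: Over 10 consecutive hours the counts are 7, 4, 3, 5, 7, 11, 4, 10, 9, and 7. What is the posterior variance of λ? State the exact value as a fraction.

127/1089

Total count: 7 + 4 + 2 + 6 + 3 + 6 + 5 + 1 + 4 = 38.
Total exposure: 9 hours.
After the first batch: Gamma(22 + 38, 14 + 9) = Gamma(60, 23).
Total count: 7 + 4 + 3 + 5 + 7 + 11 + 4 + 10 + 9 + 7 = 67.
Total exposure: 10 hours.
After the second batch: Gamma(60 + 67, 23 + 10) = Gamma(127, 33).
Posterior variance = α'/β'² = 127/1089.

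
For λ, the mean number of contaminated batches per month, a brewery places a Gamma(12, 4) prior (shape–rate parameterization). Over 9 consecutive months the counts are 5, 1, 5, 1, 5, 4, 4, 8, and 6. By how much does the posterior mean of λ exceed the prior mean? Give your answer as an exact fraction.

Total count: 5 + 1 + 5 + 1 + 5 + 4 + 4 + 8 + 6 = 39.
Total exposure: 9 months.
Posterior: α' = 12 + 39 = 51, β' = 4 + 9 = 13.
Posterior mean = 51/13 = 51/13; prior mean = 12/4 = 3. Difference = 51/13 − 3 = 12/13.

12/13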